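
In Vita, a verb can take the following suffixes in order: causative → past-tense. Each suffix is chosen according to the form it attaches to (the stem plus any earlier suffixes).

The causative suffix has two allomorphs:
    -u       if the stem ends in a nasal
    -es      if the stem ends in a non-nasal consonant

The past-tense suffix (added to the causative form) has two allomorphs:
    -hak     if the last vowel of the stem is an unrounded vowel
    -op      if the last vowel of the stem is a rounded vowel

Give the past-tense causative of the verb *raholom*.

Since the final consonant of *raholom* is /m/ (a nasal), it takes -u, giving *raholomu*.
The last vowel of the causative form *raholomu* is /u/, which is a rounded vowel, so the past-tense suffix is -op, giving *raholomuop*.

raholomuop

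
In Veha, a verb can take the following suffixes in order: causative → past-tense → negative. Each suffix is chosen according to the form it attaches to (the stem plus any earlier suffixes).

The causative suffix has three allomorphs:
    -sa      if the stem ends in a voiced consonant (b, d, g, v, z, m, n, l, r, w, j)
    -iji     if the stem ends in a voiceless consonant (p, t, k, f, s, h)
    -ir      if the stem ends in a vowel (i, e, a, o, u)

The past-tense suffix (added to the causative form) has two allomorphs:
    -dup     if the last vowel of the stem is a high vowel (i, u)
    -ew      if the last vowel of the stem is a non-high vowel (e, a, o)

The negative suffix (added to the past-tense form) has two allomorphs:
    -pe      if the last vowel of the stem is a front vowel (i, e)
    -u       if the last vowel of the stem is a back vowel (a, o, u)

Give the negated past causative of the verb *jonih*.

jonihijidupu

Since the final sound of *jonih* is /h/ (a voiceless consonant), it takes -iji, giving *jonihiji*.
Since the last vowel of the causative form *jonihiji* is /i/ (a high vowel), it takes -dup, giving *jonihijidup*.
The past-tense form *jonihijidup*: last vowel = /u/, a back vowel → -u → *jonihijidupu*.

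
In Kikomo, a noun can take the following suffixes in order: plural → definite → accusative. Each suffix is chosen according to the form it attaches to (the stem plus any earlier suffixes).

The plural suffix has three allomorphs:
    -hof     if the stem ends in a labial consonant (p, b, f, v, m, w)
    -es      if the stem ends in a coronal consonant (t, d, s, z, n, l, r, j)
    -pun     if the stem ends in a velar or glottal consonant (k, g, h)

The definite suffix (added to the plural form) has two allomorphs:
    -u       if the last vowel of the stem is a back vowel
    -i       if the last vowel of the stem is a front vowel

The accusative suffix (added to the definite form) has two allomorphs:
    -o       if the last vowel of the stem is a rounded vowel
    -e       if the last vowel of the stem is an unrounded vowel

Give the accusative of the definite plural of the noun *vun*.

The final consonant of *vun* is /n/, which is coronal, so the plural suffix is -es, giving *vunes*.
The plural form *vunes*: last vowel = /e/, a front vowel → -i → *vunesi*.
The last vowel of the definite form *vunesi* is /i/, which is an unrounded vowel, so the accusative suffix is -e, giving *vunesie*.

vunesie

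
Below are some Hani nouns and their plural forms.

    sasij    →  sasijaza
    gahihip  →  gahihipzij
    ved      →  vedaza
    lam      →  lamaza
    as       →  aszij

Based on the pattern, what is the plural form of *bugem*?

bugemaza

The pattern is voicing of the final consonant: -zij when the stem ends in a voiceless consonant (*gahihip*, *as*); -aza when the stem ends in a voiced consonant (*sasij*, *ved*, *lam*).
*bugem*: final consonant = /m/, voiced → -aza → *bugemaza*.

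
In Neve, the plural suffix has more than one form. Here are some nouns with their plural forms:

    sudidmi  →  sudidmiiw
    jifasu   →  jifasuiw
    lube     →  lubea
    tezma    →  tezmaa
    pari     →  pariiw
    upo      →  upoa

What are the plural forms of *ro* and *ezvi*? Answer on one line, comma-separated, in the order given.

roa, ezviiw

The alternation tracks the last vowel of the stem — -iw when the last vowel of the stem is a high vowel (*sudidmi*, *jifasu*, *pari*); -a when the last vowel of the stem is a non-high vowel (*lube*, *tezma*, *upo*).
*ro* — last vowel /o/ (a non-high vowel) → -a → *roa*.
The last vowel of *ezvi* is /i/, which is a high vowel, so the suffix is -iw, giving *ezviiw*.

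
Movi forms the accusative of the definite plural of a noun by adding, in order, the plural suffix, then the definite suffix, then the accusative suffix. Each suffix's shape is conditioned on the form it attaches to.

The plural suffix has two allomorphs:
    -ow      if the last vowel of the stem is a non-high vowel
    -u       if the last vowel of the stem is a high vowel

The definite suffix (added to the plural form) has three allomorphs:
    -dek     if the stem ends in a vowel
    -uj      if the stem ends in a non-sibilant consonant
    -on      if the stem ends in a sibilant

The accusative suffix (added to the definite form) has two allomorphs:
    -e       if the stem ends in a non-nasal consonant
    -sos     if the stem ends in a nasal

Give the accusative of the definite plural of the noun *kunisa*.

*kunisa* — last vowel /a/ (a non-high vowel) → -ow → *kunisaow*.
The final sound of the plural form *kunisaow* is /w/, which is a non-sibilant consonant, so the definite suffix is -uj, giving *kunisaowuj*.
The definite form *kunisaowuj*: final consonant = /j/, non-nasal → -e → *kunisaowuje*.

kunisaowuje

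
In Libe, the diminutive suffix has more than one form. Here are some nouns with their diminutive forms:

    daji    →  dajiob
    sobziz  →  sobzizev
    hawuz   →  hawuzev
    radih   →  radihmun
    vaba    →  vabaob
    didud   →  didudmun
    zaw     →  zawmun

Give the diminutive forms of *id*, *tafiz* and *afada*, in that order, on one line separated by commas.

idmun, tafizev, afadaob

The suffix is conditioned by the final sound: -ev when the stem ends in a sibilant (*sobziz*, *hawuz*); -mun when the stem ends in a non-sibilant consonant (*radih*, *didud*, *zaw*); -ob when the stem ends in a vowel (*daji*, *vaba*).
*id* — final sound /d/ (a non-sibilant consonant) → -mun → *idmun*.
*tafiz*: final sound = /z/, a sibilant → -ev → *tafizev*.
*afada* — final sound /a/ (a vowel) → -ob → *afadaob*.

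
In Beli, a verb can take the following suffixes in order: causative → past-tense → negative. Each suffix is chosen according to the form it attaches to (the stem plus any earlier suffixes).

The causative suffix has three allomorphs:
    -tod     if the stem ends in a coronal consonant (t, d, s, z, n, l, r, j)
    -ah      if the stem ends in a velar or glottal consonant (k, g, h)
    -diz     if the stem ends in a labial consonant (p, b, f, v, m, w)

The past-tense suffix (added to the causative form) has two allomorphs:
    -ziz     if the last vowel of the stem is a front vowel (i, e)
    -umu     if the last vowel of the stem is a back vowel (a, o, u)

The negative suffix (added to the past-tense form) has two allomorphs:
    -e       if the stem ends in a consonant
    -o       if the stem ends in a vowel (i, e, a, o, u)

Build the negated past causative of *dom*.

*dom* — final consonant /m/ (labial) → -diz → *domdiz*.
The last vowel of the causative form *domdiz* is /i/, which is a front vowel, so the past-tense suffix is -ziz, giving *domdizziz*.
The final sound of the past-tense form *domdizziz* is /z/, which is a consonant, so the negative suffix is -e, giving *domdizzize*.

domdizzize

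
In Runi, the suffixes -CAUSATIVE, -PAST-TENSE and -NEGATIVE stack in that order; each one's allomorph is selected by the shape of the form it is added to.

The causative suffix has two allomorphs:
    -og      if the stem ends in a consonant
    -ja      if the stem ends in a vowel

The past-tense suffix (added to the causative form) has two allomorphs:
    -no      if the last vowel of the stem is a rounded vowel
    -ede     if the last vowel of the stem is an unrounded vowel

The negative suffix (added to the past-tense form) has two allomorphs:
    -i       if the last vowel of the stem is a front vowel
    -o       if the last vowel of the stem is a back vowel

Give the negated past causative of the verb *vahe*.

The final sound of *vahe* is /e/, which is a vowel, so the causative suffix is -ja, giving *vaheja*.
The causative form *vaheja*: last vowel = /a/, an unrounded vowel → -ede → *vahejaede*.
The past-tense form *vahejaede*: last vowel = /e/, a front vowel → -i → *vahejaedei*.

vahejaedei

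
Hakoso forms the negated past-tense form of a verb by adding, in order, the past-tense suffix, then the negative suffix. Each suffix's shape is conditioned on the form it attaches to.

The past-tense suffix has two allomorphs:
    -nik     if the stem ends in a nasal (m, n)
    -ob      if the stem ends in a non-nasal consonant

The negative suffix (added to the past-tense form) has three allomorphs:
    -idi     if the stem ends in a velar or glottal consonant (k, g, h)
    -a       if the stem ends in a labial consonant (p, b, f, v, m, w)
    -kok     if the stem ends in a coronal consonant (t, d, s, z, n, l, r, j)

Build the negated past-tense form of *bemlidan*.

*bemlidan*: final consonant = /n/, a nasal → -nik → *bemlidannik*.
The final consonant of the past-tense form *bemlidannik* is /k/, which is velar/glottal, so the negative suffix is -idi, giving *bemlidannikidi*.

bemlidannikidi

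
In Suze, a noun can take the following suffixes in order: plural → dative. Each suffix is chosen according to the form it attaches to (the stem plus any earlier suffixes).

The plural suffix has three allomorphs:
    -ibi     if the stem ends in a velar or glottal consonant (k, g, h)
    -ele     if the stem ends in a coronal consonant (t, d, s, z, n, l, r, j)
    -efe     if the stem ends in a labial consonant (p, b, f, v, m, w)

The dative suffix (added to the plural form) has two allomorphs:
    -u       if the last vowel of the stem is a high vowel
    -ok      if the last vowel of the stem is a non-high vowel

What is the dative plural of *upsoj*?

upsojeleok

*upsoj*: final consonant = /j/, coronal → -ele → *upsojele*.
The plural form *upsojele* — last vowel /e/ (a non-high vowel) → -ok → *upsojeleok*.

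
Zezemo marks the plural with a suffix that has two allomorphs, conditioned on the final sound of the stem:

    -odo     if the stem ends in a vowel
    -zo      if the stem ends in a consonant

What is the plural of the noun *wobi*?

*wobi*: final sound = /i/, a vowel → -odo → *wobiodo*.

wobiodo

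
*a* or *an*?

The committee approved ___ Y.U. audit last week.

a

The indefinite article is chosen by the initial *sound* of the following word, not its spelling.
The initialism *Y.U.* is read letter by letter; the first letter, Y, is pronounced /waɪ/, which begins with a consonant sound.
So the article is *a*: The committee approved a Y.U. audit last week.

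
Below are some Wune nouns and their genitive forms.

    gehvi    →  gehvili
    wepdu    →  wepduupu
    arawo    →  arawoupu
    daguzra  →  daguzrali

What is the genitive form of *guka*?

The suffix is conditioned by the last vowel: -upu when the last vowel of the stem is a rounded vowel (*wepdu*, *arawo*); -li when the last vowel of the stem is an unrounded vowel (*gehvi*, *daguzra*).
*guka* — last vowel /a/ (an unrounded vowel) → -li → *gukali*.

gukali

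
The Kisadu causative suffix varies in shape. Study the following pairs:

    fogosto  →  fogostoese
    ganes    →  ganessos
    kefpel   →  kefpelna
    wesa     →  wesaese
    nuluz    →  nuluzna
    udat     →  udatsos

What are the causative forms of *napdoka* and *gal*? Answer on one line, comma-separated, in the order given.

napdokaese, galna

Looking at the final sound of each stem: -sos when the stem ends in a voiceless consonant (*ganes*, *udat*); -na when the stem ends in a voiced consonant (*kefpel*, *nuluz*); -ese when the stem ends in a vowel (*fogosto*, *wesa*).
Since the final sound of *napdoka* is /a/ (a vowel), it takes -ese, giving *napdokaese*.
*gal* — final sound /l/ (a voiced consonant) → -na → *galna*.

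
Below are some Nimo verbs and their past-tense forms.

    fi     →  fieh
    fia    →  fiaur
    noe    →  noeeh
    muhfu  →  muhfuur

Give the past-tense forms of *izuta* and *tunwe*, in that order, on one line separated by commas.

izutaur, tunweeh

The alternation tracks the last vowel of the stem — -eh when the last vowel of the stem is a front vowel (*fi*, *noe*); -ur when the last vowel of the stem is a back vowel (*fia*, *muhfu*).
*izuta*: last vowel = /a/, a back vowel → -ur → *izutaur*.
The last vowel of *tunwe* is /e/, which is a front vowel, so the suffix is -eh, giving *tunweeh*.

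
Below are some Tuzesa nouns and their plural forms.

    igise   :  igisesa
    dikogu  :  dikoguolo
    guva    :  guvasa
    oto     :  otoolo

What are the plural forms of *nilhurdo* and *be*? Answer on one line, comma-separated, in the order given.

nilhurdoolo, besa

Looking at the last vowel of each stem: -olo when the last vowel of the stem is a rounded vowel (*dikogu*, *oto*); -sa when the last vowel of the stem is an unrounded vowel (*igise*, *guva*).
Since the last vowel of *nilhurdo* is /o/ (a rounded vowel), it takes -olo, giving *nilhurdoolo*.
The last vowel of *be* is /e/, which is an unrounded vowel, so the suffix is -sa, giving *besa*.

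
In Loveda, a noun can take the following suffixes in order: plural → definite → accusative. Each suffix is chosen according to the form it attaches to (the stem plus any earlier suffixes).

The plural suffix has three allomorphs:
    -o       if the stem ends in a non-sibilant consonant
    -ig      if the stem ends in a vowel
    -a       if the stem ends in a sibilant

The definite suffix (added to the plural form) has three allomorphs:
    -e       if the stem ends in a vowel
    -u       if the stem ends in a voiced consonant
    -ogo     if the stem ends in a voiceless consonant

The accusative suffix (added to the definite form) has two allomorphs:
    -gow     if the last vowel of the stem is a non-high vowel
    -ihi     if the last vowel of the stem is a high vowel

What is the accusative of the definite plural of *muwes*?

muwesaegow

The final sound of *muwes* is /s/, which is a sibilant, so the plural suffix is -a, giving *muwesa*.
The plural form *muwesa*: final sound = /a/, a vowel → -e → *muwesae*.
The definite form *muwesae*: last vowel = /e/, a non-high vowel → -gow → *muwesaegow*.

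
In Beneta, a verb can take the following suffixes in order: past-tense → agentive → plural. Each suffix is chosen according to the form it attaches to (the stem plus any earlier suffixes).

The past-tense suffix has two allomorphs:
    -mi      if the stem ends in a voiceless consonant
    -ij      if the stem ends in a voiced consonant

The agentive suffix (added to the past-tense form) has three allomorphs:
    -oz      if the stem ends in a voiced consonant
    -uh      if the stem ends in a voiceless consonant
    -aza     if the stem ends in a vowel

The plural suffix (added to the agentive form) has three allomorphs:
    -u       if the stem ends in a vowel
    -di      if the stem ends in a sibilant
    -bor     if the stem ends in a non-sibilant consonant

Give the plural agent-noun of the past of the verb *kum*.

*kum*: final consonant = /m/, voiced → -ij → *kumij*.
The past-tense form *kumij*: final sound = /j/, a voiced consonant → -oz → *kumijoz*.
Since the final sound of the agentive form *kumijoz* is /z/ (a sibilant), it takes -di, giving *kumijozdi*.

kumijozdi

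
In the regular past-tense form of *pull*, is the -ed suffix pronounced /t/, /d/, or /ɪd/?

/d/

The stem *pull* ends in a voiced sound other than /d/.
The -ed suffix is realized as /ɪd/ after /t, d/; as /t/ after other voiceless consonants; and as /d/ after other voiced sounds.
So -ed on *pull* is pronounced /d/.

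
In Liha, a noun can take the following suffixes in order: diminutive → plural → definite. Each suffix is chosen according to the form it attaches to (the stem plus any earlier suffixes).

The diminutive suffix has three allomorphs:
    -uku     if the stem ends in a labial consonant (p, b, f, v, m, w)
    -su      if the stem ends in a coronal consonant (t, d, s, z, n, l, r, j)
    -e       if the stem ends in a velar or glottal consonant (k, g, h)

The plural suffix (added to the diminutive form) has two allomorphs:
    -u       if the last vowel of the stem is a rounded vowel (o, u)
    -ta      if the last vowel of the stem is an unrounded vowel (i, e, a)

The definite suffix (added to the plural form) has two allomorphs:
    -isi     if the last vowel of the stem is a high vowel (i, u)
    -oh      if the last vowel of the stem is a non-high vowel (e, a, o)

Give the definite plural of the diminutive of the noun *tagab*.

Since the final consonant of *tagab* is /b/ (labial), it takes -uku, giving *tagabuku*.
The last vowel of the diminutive form *tagabuku* is /u/, which is a rounded vowel, so the plural suffix is -u, giving *tagabukuu*.
Since the last vowel of the plural form *tagabukuu* is /u/ (a high vowel), it takes -isi, giving *tagabukuuisi*.

tagabukuuisi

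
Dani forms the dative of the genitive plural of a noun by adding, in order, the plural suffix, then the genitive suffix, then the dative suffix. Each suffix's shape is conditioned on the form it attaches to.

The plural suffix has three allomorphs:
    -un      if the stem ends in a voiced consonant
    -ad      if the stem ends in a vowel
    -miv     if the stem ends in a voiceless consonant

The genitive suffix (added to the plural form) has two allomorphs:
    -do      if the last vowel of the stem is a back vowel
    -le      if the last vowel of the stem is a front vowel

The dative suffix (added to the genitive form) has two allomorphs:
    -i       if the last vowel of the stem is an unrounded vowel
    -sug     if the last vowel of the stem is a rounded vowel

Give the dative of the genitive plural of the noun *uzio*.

*uzio* — final sound /o/ (a vowel) → -ad → *uzioad*.
The plural form *uzioad*: last vowel = /a/, a back vowel → -do → *uzioaddo*.
The genitive form *uzioaddo* — last vowel /o/ (a rounded vowel) → -sug → *uzioaddosug*.

uzioaddosug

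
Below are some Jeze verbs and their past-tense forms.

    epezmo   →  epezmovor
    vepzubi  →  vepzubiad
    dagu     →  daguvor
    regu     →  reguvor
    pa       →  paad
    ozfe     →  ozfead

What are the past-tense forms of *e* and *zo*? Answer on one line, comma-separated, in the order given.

The suffix is conditioned by the last vowel: -vor when the last vowel of the stem is a rounded vowel (*epezmo*, *dagu*, *regu*); -ad when the last vowel of the stem is an unrounded vowel (*vepzubi*, *pa*, *ozfe*).
The last vowel of *e* is /e/, which is an unrounded vowel, so the suffix is -ad, giving *ead*.
*zo* — last vowel /o/ (a rounded vowel) → -vor → *zovor*.

ead, zovor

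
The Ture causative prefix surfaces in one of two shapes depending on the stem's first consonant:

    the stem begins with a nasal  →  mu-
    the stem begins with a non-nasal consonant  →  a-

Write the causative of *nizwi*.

munizwi

*nizwi*: first consonant = /n/, a nasal → mu- → *munizwi*.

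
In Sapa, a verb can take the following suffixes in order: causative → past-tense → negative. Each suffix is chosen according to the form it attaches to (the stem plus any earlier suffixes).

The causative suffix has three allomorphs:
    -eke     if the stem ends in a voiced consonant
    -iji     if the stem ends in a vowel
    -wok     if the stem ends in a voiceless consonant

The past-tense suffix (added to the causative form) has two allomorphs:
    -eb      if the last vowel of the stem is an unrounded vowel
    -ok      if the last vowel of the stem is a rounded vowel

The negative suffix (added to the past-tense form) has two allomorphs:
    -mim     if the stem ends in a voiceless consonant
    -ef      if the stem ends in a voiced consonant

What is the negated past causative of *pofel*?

*pofel* — final sound /l/ (a voiced consonant) → -eke → *pofeleke*.
Since the last vowel of the causative form *pofeleke* is /e/ (an unrounded vowel), it takes -eb, giving *pofelekeeb*.
The final consonant of the past-tense form *pofelekeeb* is /b/, which is voiced, so the negative suffix is -ef, giving *pofelekeebef*.

pofelekeebef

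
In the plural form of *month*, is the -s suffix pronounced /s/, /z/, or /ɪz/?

/s/

The stem *month* ends in a voiceless non-sibilant consonant.
The plural suffix surfaces as /ɪz/ after sibilants, /s/ after other voiceless consonants, and /z/ after other voiced sounds.
So the plural -s on *month* is pronounced /s/.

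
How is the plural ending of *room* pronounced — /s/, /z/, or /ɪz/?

The stem *room* ends in a voiced non-sibilant sound.
The plural suffix surfaces as /ɪz/ after sibilants, /s/ after other voiceless consonants, and /z/ after other voiced sounds.
So the plural -s on *room* is pronounced /z/.

/z/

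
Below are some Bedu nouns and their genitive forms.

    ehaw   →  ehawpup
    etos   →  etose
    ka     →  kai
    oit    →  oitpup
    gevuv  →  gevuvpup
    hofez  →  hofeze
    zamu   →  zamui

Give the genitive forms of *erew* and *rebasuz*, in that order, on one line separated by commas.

Looking at the final sound of each stem: -e when the stem ends in a sibilant (*etos*, *hofez*); -pup when the stem ends in a non-sibilant consonant (*ehaw*, *oit*, *gevuv*); -i when the stem ends in a vowel (*ka*, *zamu*).
*erew* — final sound /w/ (a non-sibilant consonant) → -pup → *erewpup*.
The final sound of *rebasuz* is /z/, which is a sibilant, so the suffix is -e, giving *rebasuze*.

erewpup, rebasuze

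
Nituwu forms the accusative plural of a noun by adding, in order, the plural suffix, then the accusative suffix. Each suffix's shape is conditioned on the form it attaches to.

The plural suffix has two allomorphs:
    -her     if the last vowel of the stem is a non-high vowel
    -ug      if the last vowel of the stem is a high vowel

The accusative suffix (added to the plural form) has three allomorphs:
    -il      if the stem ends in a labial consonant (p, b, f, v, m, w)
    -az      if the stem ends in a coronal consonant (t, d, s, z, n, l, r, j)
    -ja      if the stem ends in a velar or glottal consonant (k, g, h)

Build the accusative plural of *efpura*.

*efpura*: last vowel = /a/, a non-high vowel → -her → *efpuraher*.
The plural form *efpuraher* — final consonant /r/ (coronal) → -az → *efpuraheraz*.

efpuraheraz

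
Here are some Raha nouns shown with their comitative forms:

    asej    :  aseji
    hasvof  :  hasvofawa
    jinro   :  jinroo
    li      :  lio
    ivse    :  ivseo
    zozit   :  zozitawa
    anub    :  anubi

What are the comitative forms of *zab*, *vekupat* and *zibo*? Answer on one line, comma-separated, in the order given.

zabi, vekupatawa, ziboo

The pattern is voicing of the final sound: -awa when the stem ends in a voiceless consonant (*hasvof*, *zozit*); -i when the stem ends in a voiced consonant (*asej*, *anub*); -o when the stem ends in a vowel (*jinro*, *li*, *ivse*).
The final sound of *zab* is /b/, which is a voiced consonant, so the suffix is -i, giving *zabi*.
The final sound of *vekupat* is /t/, which is a voiceless consonant, so the suffix is -awa, giving *vekupatawa*.
*zibo*: final sound = /o/, a vowel → -o → *ziboo*.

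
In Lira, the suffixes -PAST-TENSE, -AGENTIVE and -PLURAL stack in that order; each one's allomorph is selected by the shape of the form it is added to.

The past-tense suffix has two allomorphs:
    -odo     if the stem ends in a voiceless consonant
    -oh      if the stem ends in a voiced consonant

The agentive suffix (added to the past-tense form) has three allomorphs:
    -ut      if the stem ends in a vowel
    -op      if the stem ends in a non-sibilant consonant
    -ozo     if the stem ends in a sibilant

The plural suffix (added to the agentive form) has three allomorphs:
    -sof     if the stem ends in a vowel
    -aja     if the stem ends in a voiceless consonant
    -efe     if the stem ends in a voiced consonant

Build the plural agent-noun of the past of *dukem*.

dukemohopaja

*dukem*: final consonant = /m/, voiced → -oh → *dukemoh*.
The past-tense form *dukemoh*: final sound = /h/, a non-sibilant consonant → -op → *dukemohop*.
The agentive form *dukemohop* — final sound /p/ (a voiceless consonant) → -aja → *dukemohopaja*.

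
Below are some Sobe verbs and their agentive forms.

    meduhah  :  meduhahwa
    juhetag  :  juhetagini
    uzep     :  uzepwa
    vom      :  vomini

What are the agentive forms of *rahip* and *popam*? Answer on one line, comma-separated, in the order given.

rahipwa, popamini

The alternation tracks the final consonant of the stem — -wa when the stem ends in a voiceless consonant (*meduhah*, *uzep*); -ini when the stem ends in a voiced consonant (*juhetag*, *vom*).
The final consonant of *rahip* is /p/, which is voiceless, so the suffix is -wa, giving *rahipwa*.
Since the final consonant of *popam* is /m/ (voiced), it takes -ini, giving *popamini*.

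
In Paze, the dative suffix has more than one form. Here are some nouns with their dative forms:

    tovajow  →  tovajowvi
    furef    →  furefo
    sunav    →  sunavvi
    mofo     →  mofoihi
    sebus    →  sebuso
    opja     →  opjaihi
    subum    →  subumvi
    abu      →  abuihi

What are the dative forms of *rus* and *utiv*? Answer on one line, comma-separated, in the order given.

The suffix is conditioned by the final sound: -o when the stem ends in a voiceless consonant (*furef*, *sebus*); -vi when the stem ends in a voiced consonant (*tovajow*, *sunav*, *subum*); -ihi when the stem ends in a vowel (*mofo*, *opja*, *abu*).
*rus*: final sound = /s/, a voiceless consonant → -o → *ruso*.
*utiv* — final sound /v/ (a voiced consonant) → -vi → *utivvi*.

ruso, utivvi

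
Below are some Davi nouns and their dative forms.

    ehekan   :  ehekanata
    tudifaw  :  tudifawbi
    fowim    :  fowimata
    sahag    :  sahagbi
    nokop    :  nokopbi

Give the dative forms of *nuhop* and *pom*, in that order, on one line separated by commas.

nuhopbi, pomata

The pattern is nasality of the final consonant: -ata when the stem ends in a nasal (*ehekan*, *fowim*); -bi when the stem ends in a non-nasal consonant (*tudifaw*, *sahag*, *nokop*).
Since the final consonant of *nuhop* is /p/ (non-nasal), it takes -bi, giving *nuhopbi*.
*pom* — final consonant /m/ (a nasal) → -ata → *pomata*.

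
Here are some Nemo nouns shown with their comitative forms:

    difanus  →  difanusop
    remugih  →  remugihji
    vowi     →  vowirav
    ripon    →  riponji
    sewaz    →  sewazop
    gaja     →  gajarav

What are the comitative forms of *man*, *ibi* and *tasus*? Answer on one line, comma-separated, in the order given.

The alternation tracks the final sound of the stem — -op when the stem ends in a sibilant (*difanus*, *sewaz*); -ji when the stem ends in a non-sibilant consonant (*remugih*, *ripon*); -rav when the stem ends in a vowel (*vowi*, *gaja*).
Since the final sound of *man* is /n/ (a non-sibilant consonant), it takes -ji, giving *manji*.
Since the final sound of *ibi* is /i/ (a vowel), it takes -rav, giving *ibirav*.
The final sound of *tasus* is /s/, which is a sibilant, so the suffix is -op, giving *tasusop*.

manji, ibirav, tasusop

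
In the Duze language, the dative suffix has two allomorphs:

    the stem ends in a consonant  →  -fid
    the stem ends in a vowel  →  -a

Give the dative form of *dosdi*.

Since the final sound of *dosdi* is /i/ (a vowel), it takes -a, giving *dosdia*.

dosdia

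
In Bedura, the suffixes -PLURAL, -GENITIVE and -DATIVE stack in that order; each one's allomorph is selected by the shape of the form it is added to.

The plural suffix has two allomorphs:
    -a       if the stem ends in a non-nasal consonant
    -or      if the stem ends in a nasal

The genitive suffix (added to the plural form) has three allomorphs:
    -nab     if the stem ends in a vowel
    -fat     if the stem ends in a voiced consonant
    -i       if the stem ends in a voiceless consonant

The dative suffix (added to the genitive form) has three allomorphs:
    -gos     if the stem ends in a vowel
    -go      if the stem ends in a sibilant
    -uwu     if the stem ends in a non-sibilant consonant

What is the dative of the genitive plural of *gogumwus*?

*gogumwus*: final consonant = /s/, non-nasal → -a → *gogumwusa*.
The final sound of the plural form *gogumwusa* is /a/, which is a vowel, so the genitive suffix is -nab, giving *gogumwusanab*.
The genitive form *gogumwusanab*: final sound = /b/, a non-sibilant consonant → -uwu → *gogumwusanabuwu*.

gogumwusanabuwu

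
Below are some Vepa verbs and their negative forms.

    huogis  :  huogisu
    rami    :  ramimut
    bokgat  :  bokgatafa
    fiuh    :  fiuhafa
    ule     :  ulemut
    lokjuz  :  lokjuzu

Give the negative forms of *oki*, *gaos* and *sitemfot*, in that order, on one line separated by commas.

okimut, gaosu, sitemfotafa

The alternation tracks the final sound of the stem — -u when the stem ends in a sibilant (*huogis*, *lokjuz*); -afa when the stem ends in a non-sibilant consonant (*bokgat*, *fiuh*); -mut when the stem ends in a vowel (*rami*, *ule*).
*oki* — final sound /i/ (a vowel) → -mut → *okimut*.
Since the final sound of *gaos* is /s/ (a sibilant), it takes -u, giving *gaosu*.
Since the final sound of *sitemfot* is /t/ (a non-sibilant consonant), it takes -afa, giving *sitemfotafa*.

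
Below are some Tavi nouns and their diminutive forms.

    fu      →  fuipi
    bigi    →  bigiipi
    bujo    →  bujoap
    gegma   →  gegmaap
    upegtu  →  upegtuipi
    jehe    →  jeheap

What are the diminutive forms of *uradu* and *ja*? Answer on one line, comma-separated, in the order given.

The suffix is conditioned by the last vowel: -ipi when the last vowel of the stem is a high vowel (*fu*, *bigi*, *upegtu*); -ap when the last vowel of the stem is a non-high vowel (*bujo*, *gegma*, *jehe*).
*uradu* — last vowel /u/ (a high vowel) → -ipi → *uraduipi*.
*ja* — last vowel /a/ (a non-high vowel) → -ap → *jaap*.

uraduipi, jaap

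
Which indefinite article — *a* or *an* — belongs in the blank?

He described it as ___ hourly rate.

The indefinite article is chosen by the initial *sound* of the following word, not its spelling.
*hourly* begins with the sound /aʊ/ (silent h) — a vowel sound.
So the article is *an*: He described it as an hourly rate.

an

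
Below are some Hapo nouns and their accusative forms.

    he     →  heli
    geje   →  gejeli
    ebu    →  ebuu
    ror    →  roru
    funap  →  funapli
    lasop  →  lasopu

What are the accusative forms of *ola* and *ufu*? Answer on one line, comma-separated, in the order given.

olali, ufuu

The alternation tracks the last vowel of the stem — -u when the last vowel of the stem is a rounded vowel (*ebu*, *ror*, *lasop*); -li when the last vowel of the stem is an unrounded vowel (*he*, *geje*, *funap*).
*ola*: last vowel = /a/, an unrounded vowel → -li → *olali*.
*ufu* — last vowel /u/ (a rounded vowel) → -u → *ufuu*.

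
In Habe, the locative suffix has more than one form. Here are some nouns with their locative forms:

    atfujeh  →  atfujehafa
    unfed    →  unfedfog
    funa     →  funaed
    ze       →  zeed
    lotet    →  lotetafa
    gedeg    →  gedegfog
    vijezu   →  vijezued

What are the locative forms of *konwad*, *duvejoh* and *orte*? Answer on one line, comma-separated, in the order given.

konwadfog, duvejohafa, orteed

The alternation tracks the final sound of the stem — -afa when the stem ends in a voiceless consonant (*atfujeh*, *lotet*); -fog when the stem ends in a voiced consonant (*unfed*, *gedeg*); -ed when the stem ends in a vowel (*funa*, *ze*, *vijezu*).
*konwad*: final sound = /d/, a voiced consonant → -fog → *konwadfog*.
*duvejoh*: final sound = /h/, a voiceless consonant → -afa → *duvejohafa*.
The final sound of *orte* is /e/, which is a vowel, so the suffix is -ed, giving *orteed*.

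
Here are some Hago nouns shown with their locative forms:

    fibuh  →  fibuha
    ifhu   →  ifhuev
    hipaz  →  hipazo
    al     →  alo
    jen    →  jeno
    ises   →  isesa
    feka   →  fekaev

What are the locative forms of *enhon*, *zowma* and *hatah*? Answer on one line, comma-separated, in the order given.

The suffix is conditioned by the final sound: -a when the stem ends in a voiceless consonant (*fibuh*, *ises*); -o when the stem ends in a voiced consonant (*hipaz*, *al*, *jen*); -ev when the stem ends in a vowel (*ifhu*, *feka*).
*enhon*: final sound = /n/, a voiced consonant → -o → *enhono*.
The final sound of *zowma* is /a/, which is a vowel, so the suffix is -ev, giving *zowmaev*.
*hatah*: final sound = /h/, a voiceless consonant → -a → *hataha*.

enhono, zowmaev, hataha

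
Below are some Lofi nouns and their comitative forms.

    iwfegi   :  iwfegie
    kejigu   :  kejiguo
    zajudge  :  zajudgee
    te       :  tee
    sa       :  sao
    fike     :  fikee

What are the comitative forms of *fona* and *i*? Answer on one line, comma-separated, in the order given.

fonao, ie

The suffix is conditioned by the last vowel: -e when the last vowel of the stem is a front vowel (*iwfegi*, *zajudge*, *te*, *fike*); -o when the last vowel of the stem is a back vowel (*kejigu*, *sa*).
The last vowel of *fona* is /a/, which is a back vowel, so the suffix is -o, giving *fonao*.
Since the last vowel of *i* is /i/ (a front vowel), it takes -e, giving *ie*.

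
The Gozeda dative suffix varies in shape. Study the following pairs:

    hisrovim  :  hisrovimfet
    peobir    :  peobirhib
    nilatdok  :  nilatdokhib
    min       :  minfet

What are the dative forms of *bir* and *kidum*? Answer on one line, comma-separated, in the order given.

Looking at the final consonant of each stem: -fet when the stem ends in a nasal (*hisrovim*, *min*); -hib when the stem ends in a non-nasal consonant (*peobir*, *nilatdok*).
*bir*: final consonant = /r/, non-nasal → -hib → *birhib*.
The final consonant of *kidum* is /m/, which is a nasal, so the suffix is -fet, giving *kidumfet*.

birhib, kidumfet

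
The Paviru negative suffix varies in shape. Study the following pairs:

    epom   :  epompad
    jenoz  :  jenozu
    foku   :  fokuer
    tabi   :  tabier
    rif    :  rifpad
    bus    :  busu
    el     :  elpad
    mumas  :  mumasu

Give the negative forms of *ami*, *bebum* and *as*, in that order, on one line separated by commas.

amier, bebumpad, asu

Looking at the final sound of each stem: -u when the stem ends in a sibilant (*jenoz*, *bus*, *mumas*); -pad when the stem ends in a non-sibilant consonant (*epom*, *rif*, *el*); -er when the stem ends in a vowel (*foku*, *tabi*).
*ami* — final sound /i/ (a vowel) → -er → *amier*.
The final sound of *bebum* is /m/, which is a non-sibilant consonant, so the suffix is -pad, giving *bebumpad*.
The final sound of *as* is /s/, which is a sibilant, so the suffix is -u, giving *asu*.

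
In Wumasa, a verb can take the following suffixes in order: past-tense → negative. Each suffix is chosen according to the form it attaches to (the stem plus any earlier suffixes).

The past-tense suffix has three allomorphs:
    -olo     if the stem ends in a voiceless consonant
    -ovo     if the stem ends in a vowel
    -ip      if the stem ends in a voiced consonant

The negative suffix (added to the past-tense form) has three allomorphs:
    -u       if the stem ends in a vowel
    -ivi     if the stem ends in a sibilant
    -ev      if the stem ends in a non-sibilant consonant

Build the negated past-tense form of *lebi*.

lebiovou

Since the final sound of *lebi* is /i/ (a vowel), it takes -ovo, giving *lebiovo*.
The past-tense form *lebiovo* — final sound /o/ (a vowel) → -u → *lebiovou*.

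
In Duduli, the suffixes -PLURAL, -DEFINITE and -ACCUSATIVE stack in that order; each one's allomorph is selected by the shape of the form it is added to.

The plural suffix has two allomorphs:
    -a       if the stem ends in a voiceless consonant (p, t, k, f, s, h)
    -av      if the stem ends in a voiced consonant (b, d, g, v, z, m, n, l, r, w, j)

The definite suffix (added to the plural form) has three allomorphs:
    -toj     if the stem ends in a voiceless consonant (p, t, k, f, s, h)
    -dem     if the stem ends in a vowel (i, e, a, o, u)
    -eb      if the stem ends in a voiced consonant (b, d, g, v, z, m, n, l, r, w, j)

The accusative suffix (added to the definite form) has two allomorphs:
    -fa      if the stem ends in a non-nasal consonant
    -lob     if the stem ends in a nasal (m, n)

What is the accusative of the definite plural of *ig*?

igavebfa

Since the final consonant of *ig* is /g/ (voiced), it takes -av, giving *igav*.
Since the final sound of the plural form *igav* is /v/ (a voiced consonant), it takes -eb, giving *igaveb*.
The final consonant of the definite form *igaveb* is /b/, which is non-nasal, so the accusative suffix is -fa, giving *igavebfa*.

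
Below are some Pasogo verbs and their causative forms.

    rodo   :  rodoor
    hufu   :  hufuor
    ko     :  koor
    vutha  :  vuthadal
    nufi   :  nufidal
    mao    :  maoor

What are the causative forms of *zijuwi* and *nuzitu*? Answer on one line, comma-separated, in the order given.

Looking at the last vowel of each stem: -or when the last vowel of the stem is a rounded vowel (*rodo*, *hufu*, *ko*, *mao*); -dal when the last vowel of the stem is an unrounded vowel (*vutha*, *nufi*).
Since the last vowel of *zijuwi* is /i/ (an unrounded vowel), it takes -dal, giving *zijuwidal*.
The last vowel of *nuzitu* is /u/, which is a rounded vowel, so the suffix is -or, giving *nuzituor*.

zijuwidal, nuzituor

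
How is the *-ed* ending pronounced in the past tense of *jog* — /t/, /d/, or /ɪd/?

/d/

The stem *jog* ends in a voiced sound other than /d/.
The -ed suffix is realized as /ɪd/ after /t, d/; as /t/ after other voiceless consonants; and as /d/ after other voiced sounds.
So -ed on *jog* is pronounced /d/.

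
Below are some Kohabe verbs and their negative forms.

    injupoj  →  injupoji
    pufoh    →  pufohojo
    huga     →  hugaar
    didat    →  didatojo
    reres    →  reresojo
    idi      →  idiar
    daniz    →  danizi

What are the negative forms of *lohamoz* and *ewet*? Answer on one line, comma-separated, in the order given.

lohamozi, ewetojo

The alternation tracks the final sound of the stem — -ojo when the stem ends in a voiceless consonant (*pufoh*, *didat*, *reres*); -i when the stem ends in a voiced consonant (*injupoj*, *daniz*); -ar when the stem ends in a vowel (*huga*, *idi*).
Since the final sound of *lohamoz* is /z/ (a voiced consonant), it takes -i, giving *lohamozi*.
The final sound of *ewet* is /t/, which is a voiceless consonant, so the suffix is -ojo, giving *ewetojo*.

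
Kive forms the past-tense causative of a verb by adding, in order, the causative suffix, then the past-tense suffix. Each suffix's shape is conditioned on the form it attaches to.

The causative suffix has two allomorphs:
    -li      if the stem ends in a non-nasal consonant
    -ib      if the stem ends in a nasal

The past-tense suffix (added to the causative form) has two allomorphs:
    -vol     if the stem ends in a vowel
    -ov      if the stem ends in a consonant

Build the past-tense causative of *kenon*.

kenonibov

The final consonant of *kenon* is /n/, which is a nasal, so the causative suffix is -ib, giving *kenonib*.
The final sound of the causative form *kenonib* is /b/, which is a consonant, so the past-tense suffix is -ov, giving *kenonibov*.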